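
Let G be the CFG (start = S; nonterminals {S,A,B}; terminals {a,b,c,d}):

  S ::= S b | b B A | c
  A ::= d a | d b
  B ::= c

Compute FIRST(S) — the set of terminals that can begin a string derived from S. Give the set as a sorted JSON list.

Compute FIRST by fixpoint:
iter 1:
  A via A→d a: +{d}
  B via B→c: +{c}
  S via S→b B A: +{b}
  S via S→c: +{c}
  FIRST[S]={b,c}  FIRST[A]={d}  FIRST[B]={c}
iter 2: (stable)
  FIRST[S]={b,c}  FIRST[A]={d}  FIRST[B]={c}

FIRST(S) = ["b", "c"]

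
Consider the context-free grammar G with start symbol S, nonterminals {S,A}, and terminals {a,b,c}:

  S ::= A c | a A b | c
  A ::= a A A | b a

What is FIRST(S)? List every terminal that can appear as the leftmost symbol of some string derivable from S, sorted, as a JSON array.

FIRST iteration:
[1]
  A via A→a A A: +{a}
  A via A→b a: +{b}
  S via S→A c: +{a,b}
  S via S→c: +{c}
  S: {a,b,c}  A: {a,b}
[2] (stable)
  S: {a,b,c}  A: {a,b}

FIRST(S) = ["a", "b", "c"]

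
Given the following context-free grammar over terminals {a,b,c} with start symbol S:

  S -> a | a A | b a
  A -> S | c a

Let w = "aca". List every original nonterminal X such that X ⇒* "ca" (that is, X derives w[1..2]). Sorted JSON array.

Convert to CNF:
  S -> T0 A | T1 T0 | a
  A -> T0 A | T1 T0 | T2 T0 | a
  T0 -> a
  T1 -> b
  T2 -> c

CYK fill, restricted to cells inside w[1..2]:
  T[1,1] 'c' = {T2}  orig:{}
  T[2,2] 'a' = {A,S,T0}  orig:{A,S}
  T[1,2] 'ca' = {A}

Original NTs in T[1,2] deriving "ca": ["A"]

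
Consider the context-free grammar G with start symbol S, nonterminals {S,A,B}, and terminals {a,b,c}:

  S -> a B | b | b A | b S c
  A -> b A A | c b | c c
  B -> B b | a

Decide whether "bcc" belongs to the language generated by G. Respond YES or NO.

Convert to CNF:
  S -> T0 A | T0 X4 | T2 B | b
  A -> T0 X3 | T1 T0 | T1 T1
  B -> B T0 | a
  T0 -> b
  T1 -> c
  T2 -> a
  X3 -> A A
  X4 -> S T1

CYK fill:
  T[0,0] 'b' = {S,T0}  orig:{S}
  T[1,1] 'c' = {T1}  orig:{}
  T[2,2] 'c' = {T1}  orig:{}
  T[0,1] 'bc' = {X4}  orig:{}
  T[1,2] 'cc' = {A}
  T[0,2] 'bcc' = {S}

S ∈ T[0,2] ⇒ YES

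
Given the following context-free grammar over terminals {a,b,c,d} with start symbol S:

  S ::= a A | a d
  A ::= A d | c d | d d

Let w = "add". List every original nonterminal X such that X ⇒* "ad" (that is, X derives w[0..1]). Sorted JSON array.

Convert to CNF:
  S -> T2 A | T2 T0
  A -> A T0 | T0 T0 | T1 T0
  T0 -> d
  T1 -> c
  T2 -> a

CYK table (by increasing span) — only the sub-triangle for w[0..1]:
  cell(0,0) a: {T2}  orig:{}
  cell(1,1) d: {T0}  orig:{}
  cell(0,1) ad: {S}

Original NTs in T[0,1] deriving "ad": ["S"]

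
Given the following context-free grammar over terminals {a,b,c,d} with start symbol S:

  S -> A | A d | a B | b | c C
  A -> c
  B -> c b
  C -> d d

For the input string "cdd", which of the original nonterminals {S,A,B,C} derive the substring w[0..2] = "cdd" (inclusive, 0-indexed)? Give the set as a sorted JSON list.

Convert to CNF:
  S -> A T2 | T0 C | T3 B | b | c
  A -> c
  B -> T0 T1
  C -> T2 T2
  T0 -> c
  T1 -> b
  T2 -> d
  T3 -> a

CYK table (by increasing span), restricted to cells inside w[0..2]:
  [0..0]={A,S,T0}  "c"  orig:{A,S}
  [1..1]={T2}  "d"  orig:{}
  [2..2]={T2}  "d"  orig:{}
  [0..1]={S}  "cd"
  [1..2]={C}  "dd"
  [0..2]={S}  "cdd"

Original NTs in T[0,2] deriving "cdd": ["S"]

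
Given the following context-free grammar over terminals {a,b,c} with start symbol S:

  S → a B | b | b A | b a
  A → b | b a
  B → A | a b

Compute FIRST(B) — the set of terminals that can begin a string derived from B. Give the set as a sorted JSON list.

FIRST sets, iterate to fixpoint:
[1]
  A via A→b: +{b}
  B via B→A: +{b}
  B via B→a b: +{a}
  S via S→a B: +{a}
  S via S→b: +{b}
  S: {a,b}  A: {b}  B: {a,b}
[2] — fixpoint
  S: {a,b}  A: {b}  B: {a,b}

FIRST(B) = ["a", "b"]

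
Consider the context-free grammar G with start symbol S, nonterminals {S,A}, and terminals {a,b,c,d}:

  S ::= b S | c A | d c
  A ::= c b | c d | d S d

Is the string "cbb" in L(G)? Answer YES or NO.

Convert to CNF:
  S -> T0 A | T1 S | T2 T0
  A -> T0 T1 | T0 T2 | T2 X3
  T0 -> c
  T1 -> b
  T2 -> d
  X3 -> S T2

CYK fill:
  [0..0]={T0}  "c"  orig:{}
  [1..1]={T1}  "b"  orig:{}
  [2..2]={T1}  "b"  orig:{}
  [0..1]={A}  "cb"
  [1..2]=∅  "bb"
  [0..2]=∅  "cbb"

S ∉ T[0,2] ⇒ NO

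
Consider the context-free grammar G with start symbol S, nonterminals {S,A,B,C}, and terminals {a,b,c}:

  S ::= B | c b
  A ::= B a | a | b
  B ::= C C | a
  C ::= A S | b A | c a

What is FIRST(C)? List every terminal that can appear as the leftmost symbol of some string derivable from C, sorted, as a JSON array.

Compute FIRST by fixpoint:
[1]
  A via A→a: +{a}
  A via A→b: +{b}
  B via B→a: +{a}
  C via C→A S: +{a,b}
  C via C→c a: +{c}
  S via S→B: +{a}
  S via S→c b: +{c}
  FIRST[S]={a,c}  FIRST[A]={a,b}  FIRST[B]={a}  FIRST[C]={a,b,c}
[2]
  B via B→C C: +{b,c}
  S via S→B: +{b}
  FIRST[S]={a,b,c}  FIRST[A]={a,b}  FIRST[B]={a,b,c}  FIRST[C]={a,b,c}
[3]
  A via A→B a: +{c}
  FIRST[S]={a,b,c}  FIRST[A]={a,b,c}  FIRST[B]={a,b,c}  FIRST[C]={a,b,c}
[4] (no change)
  FIRST[S]={a,b,c}  FIRST[A]={a,b,c}  FIRST[B]={a,b,c}  FIRST[C]={a,b,c}

FIRST(C) = ["a", "b", "c"]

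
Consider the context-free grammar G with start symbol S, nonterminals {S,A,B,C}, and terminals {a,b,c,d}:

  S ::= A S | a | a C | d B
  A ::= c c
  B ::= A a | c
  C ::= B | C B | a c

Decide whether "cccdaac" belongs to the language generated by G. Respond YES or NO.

Convert to CNF:
  S -> A S | T1 C | T2 B | a
  A -> T0 T0
  B -> A T1 | c
  C -> A T1 | C B | T1 T0 | c
  T0 -> c
  T1 -> a
  T2 -> d

CYK table (by increasing span):
  cell(0,0) c: {B,C,T0}  orig:{B,C}
  cell(1,1) c: {B,C,T0}  orig:{B,C}
  cell(2,2) c: {B,C,T0}  orig:{B,C}
  cell(3,3) d: {T2}  orig:{}
  cell(4,4) a: {S,T1}  orig:{S}
  cell(5,5) a: {S,T1}  orig:{S}
  cell(6,6) c: {B,C,T0}  orig:{B,C}
  cell(0,1) cc: {A,C}
  cell(1,2) cc: {A,C}
  cell(2,3) cd: ∅
  cell(3,4) da: ∅
  cell(4,5) aa: ∅
  cell(5,6) ac: {C,S}
  cell(0,2) ccc: {C}
  cell(1,3) ccd: ∅
  cell(2,4) cda: ∅
  cell(3,5) daa: ∅
  cell(4,6) aac: {S}
  cell(0,3) cccd: ∅
  cell(1,4) ccda: ∅
  cell(2,5) cdaa: ∅
  cell(3,6) daac: ∅
  cell(0,4) cccda: ∅
  cell(1,5) ccdaa: ∅
  cell(2,6) cdaac: ∅
  cell(0,5) cccdaa: ∅
  cell(1,6) ccdaac: ∅
  cell(0,6) cccdaac: ∅

S ∉ T[0,6] ⇒ NO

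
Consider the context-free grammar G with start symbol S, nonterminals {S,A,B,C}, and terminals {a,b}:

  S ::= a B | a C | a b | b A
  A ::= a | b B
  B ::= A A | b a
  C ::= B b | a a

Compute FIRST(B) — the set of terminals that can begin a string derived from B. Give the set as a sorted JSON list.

FIRST iteration:
pass 1:
  A via A→a: +{a}
  A via A→b B: +{b}
  B via B→A A: +{a,b}
  C via C→B b: +{a,b}
  S via S→a B: +{a}
  S via S→b A: +{b}
  FIRST[S]={a,b}  FIRST[A]={a,b}  FIRST[B]={a,b}  FIRST[C]={a,b}
pass 2: — fixpoint
  FIRST[S]={a,b}  FIRST[A]={a,b}  FIRST[B]={a,b}  FIRST[C]={a,b}

FIRST(B) = ["a", "b"]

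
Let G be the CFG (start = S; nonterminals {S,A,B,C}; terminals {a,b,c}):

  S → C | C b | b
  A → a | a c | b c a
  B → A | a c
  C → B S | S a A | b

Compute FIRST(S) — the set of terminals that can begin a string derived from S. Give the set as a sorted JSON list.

Compute FIRST by fixpoint:
[1]
  A via A→a: +{a}
  A via A→b c a: +{b}
  B via B→A: +{a,b}
  C via C→B S: +{a,b}
  S via S→C: +{a,b}
  S: {a,b}  A: {a,b}  B: {a,b}  C: {a,b}
[2] (no change)
  S: {a,b}  A: {a,b}  B: {a,b}  C: {a,b}

FIRST(S) = ["a", "b"]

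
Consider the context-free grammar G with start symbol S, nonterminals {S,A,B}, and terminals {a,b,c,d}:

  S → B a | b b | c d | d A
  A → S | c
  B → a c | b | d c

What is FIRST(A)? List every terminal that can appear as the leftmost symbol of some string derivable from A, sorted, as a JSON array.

FIRST sets, iterate to fixpoint:
pass 1:
  A via A→c: +{c}
  B via B→a c: +{a}
  B via B→b: +{b}
  B via B→d c: +{d}
  S via S→B a: +{a,b,d}
  S via S→c d: +{c}
  FIRST[S]={a,b,c,d}  FIRST[A]={c}  FIRST[B]={a,b,d}
pass 2:
  A via A→S: +{a,b,d}
  FIRST[S]={a,b,c,d}  FIRST[A]={a,b,c,d}  FIRST[B]={a,b,d}
pass 3: — fixpoint
  FIRST[S]={a,b,c,d}  FIRST[A]={a,b,c,d}  FIRST[B]={a,b,d}

FIRST(A) = ["a", "b", "c", "d"]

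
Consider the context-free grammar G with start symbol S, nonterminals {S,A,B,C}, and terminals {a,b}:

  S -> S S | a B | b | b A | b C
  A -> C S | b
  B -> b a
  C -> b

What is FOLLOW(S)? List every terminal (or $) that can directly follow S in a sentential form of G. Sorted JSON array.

Compute FIRST by fixpoint:
[1]
  A via A→b: +{b}
  B via B→b a: +{b}
  C via C→b: +{b}
  S via S→a B: +{a}
  S via S→b: +{b}
  FIRST[S]={a,b}  FIRST[A]={b}  FIRST[B]={b}  FIRST[C]={b}
[2] — fixpoint
  FIRST[S]={a,b}  FIRST[A]={b}  FIRST[B]={b}  FIRST[C]={b}

Compute FOLLOW by fixpoint:
FOLLOW(S) := {$}
pass 1:
  A→C S: FOLLOW(C) ⊇ FIRST(S) = {a,b}; new: +{a,b}
  S→S S: FOLLOW(S) ⊇ FIRST(S) = {a,b}; new: +{a,b}
  S→a B: FOLLOW(B) ⊇ FOLLOW(S) ⊇ {$,a,b}; new: +{$,a,b}
  S→b A: FOLLOW(A) ⊇ FOLLOW(S) ⊇ {$,a,b}; new: +{$,a,b}
  S→b C: FOLLOW(C) ⊇ FOLLOW(S) ⊇ {$,a,b}; new: +{$}
  FOLLOW(S)={$,a,b}  FOLLOW(A)={$,a,b}  FOLLOW(B)={$,a,b}  FOLLOW(C)={$,a,b}
pass 2: (stable)
  FOLLOW(S)={$,a,b}  FOLLOW(A)={$,a,b}  FOLLOW(B)={$,a,b}  FOLLOW(C)={$,a,b}

FOLLOW(S) = ["$", "a", "b"]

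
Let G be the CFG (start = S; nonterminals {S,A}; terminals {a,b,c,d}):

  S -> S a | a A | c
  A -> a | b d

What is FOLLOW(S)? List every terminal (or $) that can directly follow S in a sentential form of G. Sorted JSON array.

FIRST iteration:
[1]
  A via A→a: +{a}
  A via A→b d: +{b}
  S via S→a A: +{a}
  S via S→c: +{c}
  FIRST(S)={a,c}  FIRST(A)={a,b}
[2] (stable)
  FIRST(S)={a,c}  FIRST(A)={a,b}

FOLLOW iteration:
seed FOLLOW(S) with $
round 1:
  S→S a: FOLLOW(S) ⊇ FIRST(a) = {a}; new: +{a}
  S→a A: FOLLOW(A) ⊇ FOLLOW(S) ⊇ {$,a}; new: +{$,a}
  FOLLOW[S]={$,a}  FOLLOW[A]={$,a}
round 2: (stable)
  FOLLOW[S]={$,a}  FOLLOW[A]={$,a}

FOLLOW(S) = ["$", "a"]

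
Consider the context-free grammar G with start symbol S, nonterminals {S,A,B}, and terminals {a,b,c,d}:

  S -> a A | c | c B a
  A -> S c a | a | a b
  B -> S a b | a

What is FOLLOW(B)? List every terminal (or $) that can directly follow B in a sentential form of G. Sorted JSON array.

FIRST sets, iterate to fixpoint:
[1]
  A via A→a: +{a}
  B via B→a: +{a}
  S via S→a A: +{a}
  S via S→c: +{c}
  S: {a,c}  A: {a}  B: {a}
[2]
  A via A→S c a: +{c}
  B via B→S a b: +{c}
  S: {a,c}  A: {a,c}  B: {a,c}
[3] (stable)
  S: {a,c}  A: {a,c}  B: {a,c}

Compute FOLLOW by fixpoint:
seed FOLLOW(S) with $
[1]
  A→S c a: FOLLOW(S) ⊇ FIRST(c) = {c}; new: +{c}
  B→S a b: FOLLOW(S) ⊇ FIRST(a) = {a}; new: +{a}
  S→a A: FOLLOW(A) ⊇ FOLLOW(S) ⊇ {$,a,c}; new: +{$,a,c}
  S→c B a: FOLLOW(B) ⊇ FIRST(a) = {a}; new: +{a}
  S: {$,a,c}  A: {$,a,c}  B: {a}
[2] (stable)
  S: {$,a,c}  A: {$,a,c}  B: {a}

FOLLOW(B) = ["a"]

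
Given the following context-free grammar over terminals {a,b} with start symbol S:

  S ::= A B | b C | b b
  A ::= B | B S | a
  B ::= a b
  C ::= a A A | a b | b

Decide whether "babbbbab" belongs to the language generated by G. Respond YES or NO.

CNF form of G:
  S -> A B | T1 C | T1 T1
  A -> B S | T0 T1 | a
  B -> T0 T1
  C -> T0 T1 | T0 X2 | b
  T0 -> a
  T1 -> b
  X2 -> A A

CYK table (by increasing span):
  [0..0]={C,T1}  "b"  orig:{C}
  [1..1]={A,T0}  "a"  orig:{A}
  [2..2]={C,T1}  "b"  orig:{C}
  [3..3]={C,T1}  "b"  orig:{C}
  [4..4]={C,T1}  "b"  orig:{C}
  [5..5]={C,T1}  "b"  orig:{C}
  [6..6]={A,T0}  "a"  orig:{A}
  [7..7]={C,T1}  "b"  orig:{C}
  [0..1]=∅  "ba"
  [1..2]={A,B,C}  "ab"
  [2..3]={S}  "bb"
  [3..4]={S}  "bb"
  [4..5]={S}  "bb"
  [5..6]=∅  "ba"
  [6..7]={A,B,C}  "ab"
  [0..2]={S}  "bab"
  [1..3]=∅  "abb"
  [2..4]=∅  "bbb"
  [3..5]=∅  "bbb"
  [4..6]=∅  "bba"
  [5..7]={S}  "bab"
  [0..3]=∅  "babb"
  [1..4]={A}  "abbb"
  [2..5]=∅  "bbbb"
  [3..6]=∅  "bbba"
  [4..7]=∅  "bbab"
  [0..4]=∅  "babbb"
  [1..5]=∅  "abbbb"
  [2..6]=∅  "bbbba"
  [3..7]=∅  "bbbab"
  [0..5]=∅  "babbbb"
  [1..6]=∅  "abbbba"
  [2..7]=∅  "bbbbab"
  [0..6]=∅  "babbbba"
  [1..7]=∅  "abbbbab"
  [0..7]=∅  "babbbbab"

S ∉ T[0,7] ⇒ NO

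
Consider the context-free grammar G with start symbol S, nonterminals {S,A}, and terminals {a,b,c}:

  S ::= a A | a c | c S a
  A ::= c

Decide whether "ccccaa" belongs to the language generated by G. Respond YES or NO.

Convert to CNF:
  S -> T0 A | T0 T1 | T1 X2
  A -> c
  T0 -> a
  T1 -> c
  X2 -> S T0

CYK table (by increasing span):
  [0..0]={A,T1}  "c"  orig:{A}
  [1..1]={A,T1}  "c"  orig:{A}
  [2..2]={A,T1}  "c"  orig:{A}
  [3..3]={A,T1}  "c"  orig:{A}
  [4..4]={T0}  "a"  orig:{}
  [5..5]={T0}  "a"  orig:{}
  [0..1]=∅  "cc"
  [1..2]=∅  "cc"
  [2..3]=∅  "cc"
  [3..4]=∅  "ca"
  [4..5]=∅  "aa"
  [0..2]=∅  "ccc"
  [1..3]=∅  "ccc"
  [2..4]=∅  "cca"
  [3..5]=∅  "caa"
  [0..3]=∅  "cccc"
  [1..4]=∅  "ccca"
  [2..5]=∅  "ccaa"
  [0..4]=∅  "cccca"
  [1..5]=∅  "cccaa"
  [0..5]=∅  "ccccaa"

S ∉ T[0,5] ⇒ NO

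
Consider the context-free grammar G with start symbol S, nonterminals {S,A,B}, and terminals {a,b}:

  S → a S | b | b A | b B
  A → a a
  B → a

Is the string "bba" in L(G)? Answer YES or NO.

CNF form of G:
  S -> T0 S | T1 A | T1 B | b
  A -> T0 T0
  B -> a
  T0 -> a
  T1 -> b

CYK table (by increasing span):
  cell(0,0) b: {S,T1}  orig:{S}
  cell(1,1) b: {S,T1}  orig:{S}
  cell(2,2) a: {B,T0}  orig:{B}
  cell(0,1) bb: ∅
  cell(1,2) ba: {S}
  cell(0,2) bba: ∅

S ∉ T[0,2] ⇒ NO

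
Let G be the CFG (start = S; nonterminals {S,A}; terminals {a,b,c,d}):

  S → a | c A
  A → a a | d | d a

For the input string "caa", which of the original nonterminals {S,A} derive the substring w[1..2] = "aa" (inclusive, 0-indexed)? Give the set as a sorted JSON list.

CNF form of G:
  S -> T2 A | a
  A -> T0 T0 | T1 T0 | d
  T0 -> a
  T1 -> d
  T2 -> c

CYK fill, restricted to cells inside w[1..2]:
  cell(1,1) a: {S,T0}  orig:{S}
  cell(2,2) a: {S,T0}  orig:{S}
  cell(1,2) aa: {A}

Original NTs in T[1,2] deriving "aa": ["A"]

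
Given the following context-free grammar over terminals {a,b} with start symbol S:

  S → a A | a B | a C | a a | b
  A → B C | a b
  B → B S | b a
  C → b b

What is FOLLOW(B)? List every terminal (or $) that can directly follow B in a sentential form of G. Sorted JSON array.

FIRST iteration:
[1]
  A via A→a b: +{a}
  B via B→b a: +{b}
  C via C→b b: +{b}
  S via S→a A: +{a}
  S via S→b: +{b}
  FIRST(S)={a,b}  FIRST(A)={a}  FIRST(B)={b}  FIRST(C)={b}
[2]
  A via A→B C: +{b}
  FIRST(S)={a,b}  FIRST(A)={a,b}  FIRST(B)={b}  FIRST(C)={b}
[3] done
  FIRST(S)={a,b}  FIRST(A)={a,b}  FIRST(B)={b}  FIRST(C)={b}

FOLLOW iteration:
FOLLOW(S) := {$}
iter 1:
  A→B C: FOLLOW(B) ⊇ FIRST(C) = {b}; new: +{b}
  B→B S: FOLLOW(B) ⊇ FIRST(S) = {a,b}; new: +{a}
  B→B S: FOLLOW(S) ⊇ FOLLOW(B) ⊇ {a,b}; new: +{a,b}
  S→a A: FOLLOW(A) ⊇ FOLLOW(S) ⊇ {$,a,b}; new: +{$,a,b}
  S→a B: FOLLOW(B) ⊇ FOLLOW(S) ⊇ {$,a,b}; new: +{$}
  S→a C: FOLLOW(C) ⊇ FOLLOW(S) ⊇ {$,a,b}; new: +{$,a,b}
  FOLLOW[S]={$,a,b}  FOLLOW[A]={$,a,b}  FOLLOW[B]={$,a,b}  FOLLOW[C]={$,a,b}
iter 2: (stable)
  FOLLOW[S]={$,a,b}  FOLLOW[A]={$,a,b}  FOLLOW[B]={$,a,b}  FOLLOW[C]={$,a,b}

FOLLOW(B) = ["$", "a", "b"]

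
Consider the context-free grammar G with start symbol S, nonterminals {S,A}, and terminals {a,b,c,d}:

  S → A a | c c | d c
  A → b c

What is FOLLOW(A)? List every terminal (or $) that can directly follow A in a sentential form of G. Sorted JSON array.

FIRST sets, iterate to fixpoint:
pass 1:
  A via A→b c: +{b}
  S via S→A a: +{b}
  S via S→c c: +{c}
  S via S→d c: +{d}
  FIRST[S]={b,c,d}  FIRST[A]={b}
pass 2: — fixpoint
  FIRST[S]={b,c,d}  FIRST[A]={b}

FOLLOW sets:
FOLLOW(S) := {$}
round 1:
  S→A a: FOLLOW(A) ⊇ FIRST(a) = {a}; new: +{a}
  FOLLOW(S)={$}  FOLLOW(A)={a}
round 2: (no change)
  FOLLOW(S)={$}  FOLLOW(A)={a}

FOLLOW(A) = ["a"]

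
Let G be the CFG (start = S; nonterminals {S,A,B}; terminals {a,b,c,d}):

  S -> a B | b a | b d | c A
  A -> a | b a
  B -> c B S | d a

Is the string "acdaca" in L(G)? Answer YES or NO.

CNF form of G:
  S -> T0 T1 | T0 T3 | T1 B | T2 A
  A -> T0 T1 | a
  B -> T2 X4 | T3 T1
  T0 -> b
  T1 -> a
  T2 -> c
  T3 -> d
  X4 -> B S

Fill CYK table bottom-up:
  T[0,0] 'a' = {A,T1}  orig:{A}
  T[1,1] 'c' = {T2}  orig:{}
  T[2,2] 'd' = {T3}  orig:{}
  T[3,3] 'a' = {A,T1}  orig:{A}
  T[4,4] 'c' = {T2}  orig:{}
  T[5,5] 'a' = {A,T1}  orig:{A}
  T[0,1] 'ac' = ∅
  T[1,2] 'cd' = ∅
  T[2,3] 'da' = {B}
  T[3,4] 'ac' = ∅
  T[4,5] 'ca' = {S}
  T[0,2] 'acd' = ∅
  T[1,3] 'cda' = ∅
  T[2,4] 'dac' = ∅
  T[3,5] 'aca' = ∅
  T[0,3] 'acda' = ∅
  T[1,4] 'cdac' = ∅
  T[2,5] 'daca' = {X4}  orig:{}
  T[0,4] 'acdac' = ∅
  T[1,5] 'cdaca' = {B}
  T[0,5] 'acdaca' = {S}

S ∈ T[0,5] ⇒ YES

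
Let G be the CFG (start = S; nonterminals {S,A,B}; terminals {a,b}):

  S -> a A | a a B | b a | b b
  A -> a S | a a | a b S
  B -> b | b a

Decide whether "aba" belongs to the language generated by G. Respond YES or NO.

Convert to CNF:
  S -> T0 A | T0 X3 | T1 T0 | T1 T1
  A -> T0 S | T0 T0 | T0 X2
  B -> T1 T0 | b
  T0 -> a
  T1 -> b
  X2 -> T1 S
  X3 -> T0 B

CYK table (by increasing span):
  T[0,0] 'a' = {T0}  orig:{}
  T[1,1] 'b' = {B,T1}  orig:{B}
  T[2,2] 'a' = {T0}  orig:{}
  T[0,1] 'ab' = {X3}  orig:{}
  T[1,2] 'ba' = {B,S}
  T[0,2] 'aba' = {A,X3}  orig:{A}

S ∉ T[0,2] ⇒ NO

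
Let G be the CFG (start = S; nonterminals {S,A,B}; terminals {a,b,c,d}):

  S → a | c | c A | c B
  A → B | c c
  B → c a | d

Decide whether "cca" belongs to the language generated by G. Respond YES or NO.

CNF form of G:
  S -> T0 A | T0 B | a | c
  A -> T0 T0 | T0 T1 | d
  B -> T0 T1 | d
  T0 -> c
  T1 -> a

CYK fill:
  T[0,0] 'c' = {S,T0}  orig:{S}
  T[1,1] 'c' = {S,T0}  orig:{S}
  T[2,2] 'a' = {S,T1}  orig:{S}
  T[0,1] 'cc' = {A}
  T[1,2] 'ca' = {A,B}
  T[0,2] 'cca' = {S}

S ∈ T[0,2] ⇒ YES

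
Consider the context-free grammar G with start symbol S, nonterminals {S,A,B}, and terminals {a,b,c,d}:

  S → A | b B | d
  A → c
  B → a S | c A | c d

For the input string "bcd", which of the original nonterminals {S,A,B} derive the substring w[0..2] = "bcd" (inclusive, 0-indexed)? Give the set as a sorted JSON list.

Convert to CNF:
  S -> T3 B | c | d
  A -> c
  B -> T0 S | T1 A | T1 T2
  T0 -> a
  T1 -> c
  T2 -> d
  T3 -> b

CYK table (by increasing span) — only the sub-triangle for w[0..2]:
  cell(0,0) b: {T3}  orig:{}
  cell(1,1) c: {A,S,T1}  orig:{A,S}
  cell(2,2) d: {S,T2}  orig:{S}
  cell(0,1) bc: ∅
  cell(1,2) cd: {B}
  cell(0,2) bcd: {S}

Original NTs in T[0,2] deriving "bcd": ["S"]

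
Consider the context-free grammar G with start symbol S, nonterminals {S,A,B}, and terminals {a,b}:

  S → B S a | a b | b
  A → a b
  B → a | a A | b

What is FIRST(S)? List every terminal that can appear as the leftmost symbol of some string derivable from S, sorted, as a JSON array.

FIRST sets, iterate to fixpoint:
pass 1:
  A via A→a b: +{a}
  B via B→a: +{a}
  B via B→b: +{b}
  S via S→B S a: +{a,b}
  S: {a,b}  A: {a}  B: {a,b}
pass 2: (no change)
  S: {a,b}  A: {a}  B: {a,b}

FIRST(S) = ["a", "b"]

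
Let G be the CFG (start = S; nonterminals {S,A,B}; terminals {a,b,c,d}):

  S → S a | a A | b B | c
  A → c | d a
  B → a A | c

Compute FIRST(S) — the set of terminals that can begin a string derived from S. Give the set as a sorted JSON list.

FIRST sets, iterate to fixpoint:
[1]
  A via A→c: +{c}
  A via A→d a: +{d}
  B via B→a A: +{a}
  B via B→c: +{c}
  S via S→a A: +{a}
  S via S→b B: +{b}
  S via S→c: +{c}
  FIRST[S]={a,b,c}  FIRST[A]={c,d}  FIRST[B]={a,c}
[2] done
  FIRST[S]={a,b,c}  FIRST[A]={c,d}  FIRST[B]={a,c}

FIRST(S) = ["a", "b", "c"]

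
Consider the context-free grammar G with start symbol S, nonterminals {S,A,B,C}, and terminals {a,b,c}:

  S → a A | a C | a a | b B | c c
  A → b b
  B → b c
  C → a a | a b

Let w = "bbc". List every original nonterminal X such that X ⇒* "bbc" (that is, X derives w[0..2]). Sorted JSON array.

Convert to CNF:
  S -> T0 B | T1 T1 | T2 A | T2 C | T2 T2
  A -> T0 T0
  B -> T0 T1
  C -> T2 T0 | T2 T2
  T0 -> b
  T1 -> c
  T2 -> a

Fill CYK table bottom-up — only the sub-triangle for w[0..2]:
  [0..0]={T0}  "b"  orig:{}
  [1..1]={T0}  "b"  orig:{}
  [2..2]={T1}  "c"  orig:{}
  [0..1]={A}  "bb"
  [1..2]={B}  "bc"
  [0..2]={S}  "bbc"

Original NTs in T[0,2] deriving "bbc": ["S"]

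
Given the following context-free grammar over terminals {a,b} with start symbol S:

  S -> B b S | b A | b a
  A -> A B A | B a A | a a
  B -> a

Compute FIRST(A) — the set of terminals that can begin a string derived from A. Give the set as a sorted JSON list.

Compute FIRST by fixpoint:
iter 1:
  A via A→a a: +{a}
  B via B→a: +{a}
  S via S→B b S: +{a}
  S via S→b A: +{b}
  FIRST(S)={a,b}  FIRST(A)={a}  FIRST(B)={a}
iter 2: (no change)
  FIRST(S)={a,b}  FIRST(A)={a}  FIRST(B)={a}

FIRST(A) = ["a"]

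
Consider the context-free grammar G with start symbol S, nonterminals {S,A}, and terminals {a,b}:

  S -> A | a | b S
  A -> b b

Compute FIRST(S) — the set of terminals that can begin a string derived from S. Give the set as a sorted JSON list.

Compute FIRST by fixpoint:
iter 1:
  A via A→b b: +{b}
  S via S→A: +{b}
  S via S→a: +{a}
  FIRST(S)={a,b}  FIRST(A)={b}
iter 2: (no change)
  FIRST(S)={a,b}  FIRST(A)={b}

FIRST(S) = ["a", "b"]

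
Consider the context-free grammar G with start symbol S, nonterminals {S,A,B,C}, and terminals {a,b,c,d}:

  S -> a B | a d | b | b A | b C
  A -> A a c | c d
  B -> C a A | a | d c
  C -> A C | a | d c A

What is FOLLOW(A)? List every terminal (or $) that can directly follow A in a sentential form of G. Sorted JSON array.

FIRST iteration:
pass 1:
  A via A→c d: +{c}
  B via B→a: +{a}
  B via B→d c: +{d}
  C via C→A C: +{c}
  C via C→a: +{a}
  C via C→d c A: +{d}
  S via S→a B: +{a}
  S via S→b: +{b}
  FIRST[S]={a,b}  FIRST[A]={c}  FIRST[B]={a,d}  FIRST[C]={a,c,d}
pass 2:
  B via B→C a A: +{c}
  FIRST[S]={a,b}  FIRST[A]={c}  FIRST[B]={a,c,d}  FIRST[C]={a,c,d}
pass 3: — fixpoint
  FIRST[S]={a,b}  FIRST[A]={c}  FIRST[B]={a,c,d}  FIRST[C]={a,c,d}

Compute FOLLOW by fixpoint:
FOLLOW(S) := {$}
[1]
  A→A a c: FOLLOW(A) ⊇ FIRST(a) = {a}; new: +{a}
  B→C a A: FOLLOW(C) ⊇ FIRST(a) = {a}; new: +{a}
  C→A C: FOLLOW(A) ⊇ FIRST(C) = {a,c,d}; new: +{c,d}
  S→a B: FOLLOW(B) ⊇ FOLLOW(S) ⊇ {$}; new: +{$}
  S→b A: FOLLOW(A) ⊇ FOLLOW(S) ⊇ {$}; new: +{$}
  S→b C: FOLLOW(C) ⊇ FOLLOW(S) ⊇ {$}; new: +{$}
  S: {$}  A: {$,a,c,d}  B: {$}  C: {$,a}
[2] done
  S: {$}  A: {$,a,c,d}  B: {$}  C: {$,a}

FOLLOW(A) = ["$", "a", "c", "d"]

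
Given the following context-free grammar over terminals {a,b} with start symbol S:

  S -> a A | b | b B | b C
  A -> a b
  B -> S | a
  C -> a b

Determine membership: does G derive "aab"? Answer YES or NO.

Convert to CNF:
  S -> T0 A | T1 B | T1 C | b
  A -> T0 T1
  B -> T0 A | T1 B | T1 C | a | b
  C -> T0 T1
  T0 -> a
  T1 -> b

CYK table (by increasing span):
  cell(0,0) a: {B,T0}  orig:{B}
  cell(1,1) a: {B,T0}  orig:{B}
  cell(2,2) b: {B,S,T1}  orig:{B,S}
  cell(0,1) aa: ∅
  cell(1,2) ab: {A,C}
  cell(0,2) aab: {B,S}

S ∈ T[0,2] ⇒ YES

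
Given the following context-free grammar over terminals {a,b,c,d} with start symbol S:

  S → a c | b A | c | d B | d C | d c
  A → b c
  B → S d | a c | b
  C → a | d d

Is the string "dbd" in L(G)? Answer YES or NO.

Convert to CNF:
  S -> T0 A | T2 B | T2 C | T2 T1 | T3 T1 | c
  A -> T0 T1
  B -> S T2 | T3 T1 | b
  C -> T2 T2 | a
  T0 -> b
  T1 -> c
  T2 -> d
  T3 -> a

Fill CYK table bottom-up:
  T[0,0] 'd' = {T2}  orig:{}
  T[1,1] 'b' = {B,T0}  orig:{B}
  T[2,2] 'd' = {T2}  orig:{}
  T[0,1] 'db' = {S}
  T[1,2] 'bd' = ∅
  T[0,2] 'dbd' = {B}

S ∉ T[0,2] ⇒ NO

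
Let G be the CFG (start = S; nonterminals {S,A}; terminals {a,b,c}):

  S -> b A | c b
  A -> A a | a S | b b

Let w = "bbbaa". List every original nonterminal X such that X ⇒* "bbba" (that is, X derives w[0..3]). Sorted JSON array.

CNF form of G:
  S -> T1 A | T2 T1
  A -> A T0 | T0 S | T1 T1
  T0 -> a
  T1 -> b
  T2 -> c

Fill CYK table bottom-up — only the sub-triangle for w[0..3]:
  [0..0]={T1}  "b"  orig:{}
  [1..1]={T1}  "b"  orig:{}
  [2..2]={T1}  "b"  orig:{}
  [3..3]={T0}  "a"  orig:{}
  [0..1]={A}  "bb"
  [1..2]={A}  "bb"
  [2..3]=∅  "ba"
  [0..2]={S}  "bbb"
  [1..3]={A}  "bba"
  [0..3]={S}  "bbba"

Original NTs in T[0,3] deriving "bbba": ["S"]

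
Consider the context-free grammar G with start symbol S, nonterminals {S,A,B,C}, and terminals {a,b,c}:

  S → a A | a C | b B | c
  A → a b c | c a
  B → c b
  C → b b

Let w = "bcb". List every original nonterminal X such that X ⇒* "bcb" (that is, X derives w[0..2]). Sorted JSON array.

CNF form of G:
  S -> T0 A | T0 C | T1 B | c
  A -> T0 X3 | T2 T0
  B -> T2 T1
  C -> T1 T1
  T0 -> a
  T1 -> b
  T2 -> c
  X3 -> T1 T2

CYK fill, restricted to cells inside w[0..2]:
  [0..0]={T1}  "b"  orig:{}
  [1..1]={S,T2}  "c"  orig:{S}
  [2..2]={T1}  "b"  orig:{}
  [0..1]={X3}  "bc"  orig:{}
  [1..2]={B}  "cb"
  [0..2]={S}  "bcb"

Original NTs in T[0,2] deriving "bcb": ["S"]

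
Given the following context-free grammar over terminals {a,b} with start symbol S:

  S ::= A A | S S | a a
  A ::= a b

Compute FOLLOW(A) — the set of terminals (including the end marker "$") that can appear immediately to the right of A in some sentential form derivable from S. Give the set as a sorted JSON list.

Compute FIRST by fixpoint:
[1]
  A via A→a b: +{a}
  S via S→A A: +{a}
  FIRST(S)={a}  FIRST(A)={a}
[2] (stable)
  FIRST(S)={a}  FIRST(A)={a}

FOLLOW iteration:
initialize: $ ∈ FOLLOW(S)
round 1:
  S→A A: FOLLOW(A) ⊇ FIRST(A) = {a}; new: +{a}
  S→A A: FOLLOW(A) ⊇ FOLLOW(S) ⊇ {$}; new: +{$}
  S→S S: FOLLOW(S) ⊇ FIRST(S) = {a}; new: +{a}
  FOLLOW(S)={$,a}  FOLLOW(A)={$,a}
round 2: (no change)
  FOLLOW(S)={$,a}  FOLLOW(A)={$,a}

FOLLOW(A) = ["$", "a"]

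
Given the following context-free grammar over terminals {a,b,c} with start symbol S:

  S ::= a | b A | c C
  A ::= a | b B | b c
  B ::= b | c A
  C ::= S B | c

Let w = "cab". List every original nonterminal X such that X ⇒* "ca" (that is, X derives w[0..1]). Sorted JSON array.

CNF form of G:
  S -> T0 A | T1 C | a
  A -> T0 B | T0 T1 | a
  B -> T1 A | b
  C -> S B | c
  T0 -> b
  T1 -> c

CYK table (by increasing span), restricted to cells inside w[0..1]:
  [0..0]={C,T1}  "c"  orig:{C}
  [1..1]={A,S}  "a"
  [0..1]={B}  "ca"

Original NTs in T[0,1] deriving "ca": ["B"]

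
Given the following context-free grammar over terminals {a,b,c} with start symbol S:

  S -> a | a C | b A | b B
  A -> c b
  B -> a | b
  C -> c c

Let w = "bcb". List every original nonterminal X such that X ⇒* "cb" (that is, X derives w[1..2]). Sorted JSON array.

Convert to CNF:
  S -> T1 A | T1 B | T2 C | a
  A -> T0 T1
  B -> a | b
  C -> T0 T0
  T0 -> c
  T1 -> b
  T2 -> a

Fill CYK table bottom-up, restricted to cells inside w[1..2]:
  [1..1]={T0}  "c"  orig:{}
  [2..2]={B,T1}  "b"  orig:{B}
  [1..2]={A}  "cb"

Original NTs in T[1,2] deriving "cb": ["A"]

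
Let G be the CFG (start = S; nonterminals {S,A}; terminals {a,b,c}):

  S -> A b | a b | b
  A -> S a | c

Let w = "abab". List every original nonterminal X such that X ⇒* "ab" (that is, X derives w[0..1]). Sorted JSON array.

CNF form of G:
  S -> A T1 | T0 T1 | b
  A -> S T0 | c
  T0 -> a
  T1 -> b

CYK table (by increasing span), restricted to cells inside w[0..1]:
  [0..0]={T0}  "a"  orig:{}
  [1..1]={S,T1}  "b"  orig:{S}
  [0..1]={S}  "ab"

Original NTs in T[0,1] deriving "ab": ["S"]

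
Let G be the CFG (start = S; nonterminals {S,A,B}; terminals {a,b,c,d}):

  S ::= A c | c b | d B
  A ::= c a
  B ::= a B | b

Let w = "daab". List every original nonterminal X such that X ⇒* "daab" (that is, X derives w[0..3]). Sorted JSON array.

Convert to CNF:
  S -> A T0 | T0 T2 | T3 B
  A -> T0 T1
  B -> T1 B | b
  T0 -> c
  T1 -> a
  T2 -> b
  T3 -> d

Fill CYK table bottom-up (cells [i..j] with 0 ≤ i ≤ j ≤ 3 only):
  T[0,0] 'd' = {T3}  orig:{}
  T[1,1] 'a' = {T1}  orig:{}
  T[2,2] 'a' = {T1}  orig:{}
  T[3,3] 'b' = {B,T2}  orig:{B}
  T[0,1] 'da' = ∅
  T[1,2] 'aa' = ∅
  T[2,3] 'ab' = {B}
  T[0,2] 'daa' = ∅
  T[1,3] 'aab' = {B}
  T[0,3] 'daab' = {S}

Original NTs in T[0,3] deriving "daab": ["S"]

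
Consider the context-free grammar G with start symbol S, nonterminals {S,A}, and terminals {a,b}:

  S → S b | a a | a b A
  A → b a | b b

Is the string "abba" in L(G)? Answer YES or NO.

CNF form of G:
  S -> S T0 | T1 T1 | T1 X2
  A -> T0 T0 | T0 T1
  T0 -> b
  T1 -> a
  X2 -> T0 A

CYK fill:
  cell(0,0) a: {T1}  orig:{}
  cell(1,1) b: {T0}  orig:{}
  cell(2,2) b: {T0}  orig:{}
  cell(3,3) a: {T1}  orig:{}
  cell(0,1) ab: ∅
  cell(1,2) bb: {A}
  cell(2,3) ba: {A}
  cell(0,2) abb: ∅
  cell(1,3) bba: {X2}  orig:{}
  cell(0,3) abba: {S}

S ∈ T[0,3] ⇒ YES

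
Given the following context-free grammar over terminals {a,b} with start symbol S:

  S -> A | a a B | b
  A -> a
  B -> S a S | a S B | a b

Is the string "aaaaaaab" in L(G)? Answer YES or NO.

Convert to CNF:
  S -> T0 X4 | a | b
  A -> a
  B -> S X2 | T0 T1 | T0 X3
  T0 -> a
  T1 -> b
  X2 -> T0 S
  X3 -> S B
  X4 -> T0 B

CYK fill:
  T[0,0] 'a' = {A,S,T0}  orig:{A,S}
  T[1,1] 'a' = {A,S,T0}  orig:{A,S}
  T[2,2] 'a' = {A,S,T0}  orig:{A,S}
  T[3,3] 'a' = {A,S,T0}  orig:{A,S}
  T[4,4] 'a' = {A,S,T0}  orig:{A,S}
  T[5,5] 'a' = {A,S,T0}  orig:{A,S}
  T[6,6] 'a' = {A,S,T0}  orig:{A,S}
  T[7,7] 'b' = {S,T1}  orig:{S}
  T[0,1] 'aa' = {X2}  orig:{}
  T[1,2] 'aa' = {X2}  orig:{}
  T[2,3] 'aa' = {X2}  orig:{}
  T[3,4] 'aa' = {X2}  orig:{}
  T[4,5] 'aa' = {X2}  orig:{}
  T[5,6] 'aa' = {X2}  orig:{}
  T[6,7] 'ab' = {B,X2}  orig:{B}
  T[0,2] 'aaa' = {B}
  T[1,3] 'aaa' = {B}
  T[2,4] 'aaa' = {B}
  T[3,5] 'aaa' = {B}
  T[4,6] 'aaa' = {B}
  T[5,7] 'aab' = {B,X3,X4}  orig:{B}
  T[0,3] 'aaaa' = {X3,X4}  orig:{}
  T[1,4] 'aaaa' = {X3,X4}  orig:{}
  T[2,5] 'aaaa' = {X3,X4}  orig:{}
  T[3,6] 'aaaa' = {X3,X4}  orig:{}
  T[4,7] 'aaab' = {B,S,X3,X4}  orig:{B,S}
  T[0,4] 'aaaaa' = {B,S}
  T[1,5] 'aaaaa' = {B,S}
  T[2,6] 'aaaaa' = {B,S}
  T[3,7] 'aaaab' = {B,S,X2,X3,X4}  orig:{B,S}
  T[0,5] 'aaaaaa' = {X2,X3,X4}  orig:{}
  T[1,6] 'aaaaaa' = {X2,X3,X4}  orig:{}
  T[2,7] 'aaaaab' = {B,S,X2,X3,X4}  orig:{B,S}
  T[0,6] 'aaaaaaa' = {B,S}
  T[1,7] 'aaaaaab' = {B,S,X2,X3,X4}  orig:{B,S}
  T[0,7] 'aaaaaaab' = {B,S,X2,X3,X4}  orig:{B,S}

S ∈ T[0,7] ⇒ YES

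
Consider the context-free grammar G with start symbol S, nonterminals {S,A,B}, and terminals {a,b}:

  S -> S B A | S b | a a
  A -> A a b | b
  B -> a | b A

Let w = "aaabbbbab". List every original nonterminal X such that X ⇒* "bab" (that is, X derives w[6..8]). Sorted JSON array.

CNF form of G:
  S -> S T1 | S X3 | T0 T0
  A -> A X2 | b
  B -> T1 A | a
  T0 -> a
  T1 -> b
  X2 -> T0 T1
  X3 -> B A

CYK fill (cells [i..j] with 6 ≤ i ≤ j ≤ 8 only):
  [6..6]={A,T1}  "b"  orig:{A}
  [7..7]={B,T0}  "a"  orig:{B}
  [8..8]={A,T1}  "b"  orig:{A}
  [6..7]=∅  "ba"
  [7..8]={X2,X3}  "ab"  orig:{}
  [6..8]={A}  "bab"

Original NTs in T[6,8] deriving "bab": ["A"]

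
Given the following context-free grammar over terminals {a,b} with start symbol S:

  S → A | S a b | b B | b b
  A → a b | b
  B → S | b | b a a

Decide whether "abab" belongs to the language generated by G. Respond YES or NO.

Convert to CNF:
  S -> S X4 | T0 T1 | T1 B | T1 T1 | b
  A -> T0 T1 | b
  B -> S X2 | T0 T1 | T1 B | T1 T1 | T1 X3 | b
  T0 -> a
  T1 -> b
  X2 -> T0 T1
  X3 -> T0 T0
  X4 -> T0 T1

Fill CYK table bottom-up:
  [0..0]={T0}  "a"  orig:{}
  [1..1]={A,B,S,T1}  "b"  orig:{A,B,S}
  [2..2]={T0}  "a"  orig:{}
  [3..3]={A,B,S,T1}  "b"  orig:{A,B,S}
  [0..1]={A,B,S,X2,X4}  "ab"  orig:{A,B,S}
  [1..2]=∅  "ba"
  [2..3]={A,B,S,X2,X4}  "ab"  orig:{A,B,S}
  [0..2]=∅  "aba"
  [1..3]={B,S}  "bab"
  [0..3]={B,S}  "abab"

S ∈ T[0,3] ⇒ YES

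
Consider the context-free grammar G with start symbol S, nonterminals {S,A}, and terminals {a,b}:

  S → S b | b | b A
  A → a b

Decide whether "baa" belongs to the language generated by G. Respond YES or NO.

CNF form of G:
  S -> S T1 | T1 A | b
  A -> T0 T1
  T0 -> a
  T1 -> b

CYK table (by increasing span):
  cell(0,0) b: {S,T1}  orig:{S}
  cell(1,1) a: {T0}  orig:{}
  cell(2,2) a: {T0}  orig:{}
  cell(0,1) ba: ∅
  cell(1,2) aa: ∅
  cell(0,2) baa: ∅

S ∉ T[0,2] ⇒ NO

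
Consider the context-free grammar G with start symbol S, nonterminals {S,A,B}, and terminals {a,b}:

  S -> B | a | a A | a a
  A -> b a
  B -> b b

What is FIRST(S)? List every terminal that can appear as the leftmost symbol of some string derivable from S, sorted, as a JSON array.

FIRST sets, iterate to fixpoint:
round 1:
  A via A→b a: +{b}
  B via B→b b: +{b}
  S via S→B: +{b}
  S via S→a: +{a}
  S: {a,b}  A: {b}  B: {b}
round 2: done
  S: {a,b}  A: {b}  B: {b}

FIRST(S) = ["a", "b"]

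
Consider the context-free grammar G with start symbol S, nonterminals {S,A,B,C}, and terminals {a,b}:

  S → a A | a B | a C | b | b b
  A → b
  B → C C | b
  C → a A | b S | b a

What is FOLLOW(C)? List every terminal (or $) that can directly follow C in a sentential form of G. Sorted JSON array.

FIRST iteration:
round 1:
  A via A→b: +{b}
  B via B→b: +{b}
  C via C→a A: +{a}
  C via C→b S: +{b}
  S via S→a A: +{a}
  S via S→b: +{b}
  FIRST[S]={a,b}  FIRST[A]={b}  FIRST[B]={b}  FIRST[C]={a,b}
round 2:
  B via B→C C: +{a}
  FIRST[S]={a,b}  FIRST[A]={b}  FIRST[B]={a,b}  FIRST[C]={a,b}
round 3: (stable)
  FIRST[S]={a,b}  FIRST[A]={b}  FIRST[B]={a,b}  FIRST[C]={a,b}

Compute FOLLOW by fixpoint:
initialize: $ ∈ FOLLOW(S)
pass 1:
  B→C C: FOLLOW(C) ⊇ FIRST(C) = {a,b}; new: +{a,b}
  C→a A: FOLLOW(A) ⊇ FOLLOW(C) ⊇ {a,b}; new: +{a,b}
  C→b S: FOLLOW(S) ⊇ FOLLOW(C) ⊇ {a,b}; new: +{a,b}
  S→a A: FOLLOW(A) ⊇ FOLLOW(S) ⊇ {$,a,b}; new: +{$}
  S→a B: FOLLOW(B) ⊇ FOLLOW(S) ⊇ {$,a,b}; new: +{$,a,b}
  S→a C: FOLLOW(C) ⊇ FOLLOW(S) ⊇ {$,a,b}; new: +{$}
  FOLLOW(S)={$,a,b}  FOLLOW(A)={$,a,b}  FOLLOW(B)={$,a,b}  FOLLOW(C)={$,a,b}
pass 2: — fixpoint
  FOLLOW(S)={$,a,b}  FOLLOW(A)={$,a,b}  FOLLOW(B)={$,a,b}  FOLLOW(C)={$,a,b}

FOLLOW(C) = ["$", "a", "b"]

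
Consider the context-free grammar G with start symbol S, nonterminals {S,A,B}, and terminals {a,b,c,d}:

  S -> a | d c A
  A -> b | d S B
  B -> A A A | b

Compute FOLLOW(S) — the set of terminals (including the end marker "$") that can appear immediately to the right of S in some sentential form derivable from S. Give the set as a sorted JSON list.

Compute FIRST by fixpoint:
round 1:
  A via A→b: +{b}
  A via A→d S B: +{d}
  B via B→A A A: +{b,d}
  S via S→a: +{a}
  S via S→d c A: +{d}
  FIRST[S]={a,d}  FIRST[A]={b,d}  FIRST[B]={b,d}
round 2: (no change)
  FIRST[S]={a,d}  FIRST[A]={b,d}  FIRST[B]={b,d}

FOLLOW sets:
FOLLOW(S) := {$}
iter 1:
  A→d S B: FOLLOW(S) ⊇ FIRST(B) = {b,d}; new: +{b,d}
  B→A A A: FOLLOW(A) ⊇ FIRST(A) = {b,d}; new: +{b,d}
  S→d c A: FOLLOW(A) ⊇ FOLLOW(S) ⊇ {$,b,d}; new: +{$}
  FOLLOW[S]={$,b,d}  FOLLOW[A]={$,b,d}  FOLLOW[B]={}
iter 2:
  A→d S B: FOLLOW(B) ⊇ FOLLOW(A) ⊇ {$,b,d}; new: +{$,b,d}
  FOLLOW[S]={$,b,d}  FOLLOW[A]={$,b,d}  FOLLOW[B]={$,b,d}
iter 3: — fixpoint
  FOLLOW[S]={$,b,d}  FOLLOW[A]={$,b,d}  FOLLOW[B]={$,b,d}

FOLLOW(S) = ["$", "b", "d"]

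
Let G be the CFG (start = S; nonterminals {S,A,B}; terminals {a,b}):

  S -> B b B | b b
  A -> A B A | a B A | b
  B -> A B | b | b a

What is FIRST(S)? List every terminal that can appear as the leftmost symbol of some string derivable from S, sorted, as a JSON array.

FIRST sets, iterate to fixpoint:
iter 1:
  A via A→a B A: +{a}
  A via A→b: +{b}
  B via B→A B: +{a,b}
  S via S→B b B: +{a,b}
  FIRST(S)={a,b}  FIRST(A)={a,b}  FIRST(B)={a,b}
iter 2: (stable)
  FIRST(S)={a,b}  FIRST(A)={a,b}  FIRST(B)={a,b}

FIRST(S) = ["a", "b"]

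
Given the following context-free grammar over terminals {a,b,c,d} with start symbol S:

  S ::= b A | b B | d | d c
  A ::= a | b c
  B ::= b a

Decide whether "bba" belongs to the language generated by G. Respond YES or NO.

Convert to CNF:
  S -> T0 A | T0 B | T3 T1 | d
  A -> T0 T1 | a
  B -> T0 T2
  T0 -> b
  T1 -> c
  T2 -> a
  T3 -> d

CYK fill:
  T[0,0] 'b' = {T0}  orig:{}
  T[1,1] 'b' = {T0}  orig:{}
  T[2,2] 'a' = {A,T2}  orig:{A}
  T[0,1] 'bb' = ∅
  T[1,2] 'ba' = {B,S}
  T[0,2] 'bba' = {S}

S ∈ T[0,2] ⇒ YES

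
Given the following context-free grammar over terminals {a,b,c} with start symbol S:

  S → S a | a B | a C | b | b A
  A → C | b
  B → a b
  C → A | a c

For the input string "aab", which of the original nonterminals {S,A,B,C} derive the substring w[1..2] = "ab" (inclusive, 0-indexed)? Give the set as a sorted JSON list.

Convert to CNF:
  S -> S T0 | T0 B | T0 C | T2 A | b
  A -> T0 T1 | b
  B -> T0 T2
  C -> T0 T1 | b
  T0 -> a
  T1 -> c
  T2 -> b

CYK table (by increasing span) — only the sub-triangle for w[1..2]:
  cell(1,1) a: {T0}  orig:{}
  cell(2,2) b: {A,C,S,T2}  orig:{A,C,S}
  cell(1,2) ab: {B,S}

Original NTs in T[1,2] deriving "ab": ["B", "S"]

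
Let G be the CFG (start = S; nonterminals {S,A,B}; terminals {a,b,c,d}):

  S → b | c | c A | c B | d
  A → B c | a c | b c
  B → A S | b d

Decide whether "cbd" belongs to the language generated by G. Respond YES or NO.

CNF form of G:
  S -> T0 A | T0 B | b | c | d
  A -> B T0 | T1 T0 | T2 T0
  B -> A S | T2 T3
  T0 -> c
  T1 -> a
  T2 -> b
  T3 -> d

CYK table (by increasing span):
  [0..0]={S,T0}  "c"  orig:{S}
  [1..1]={S,T2}  "b"  orig:{S}
  [2..2]={S,T3}  "d"  orig:{S}
  [0..1]=∅  "cb"
  [1..2]={B}  "bd"
  [0..2]={S}  "cbd"

S ∈ T[0,2] ⇒ YES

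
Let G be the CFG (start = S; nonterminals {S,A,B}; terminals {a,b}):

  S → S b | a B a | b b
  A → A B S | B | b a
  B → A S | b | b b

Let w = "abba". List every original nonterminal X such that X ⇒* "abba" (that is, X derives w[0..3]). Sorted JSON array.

CNF form of G:
  S -> S T0 | T0 T0 | T1 X3
  A -> A S | A X2 | T0 T0 | T0 T1 | b
  B -> A S | T0 T0 | b
  T0 -> b
  T1 -> a
  X2 -> B S
  X3 -> B T1

Fill CYK table bottom-up — only the sub-triangle for w[0..3]:
  cell(0,0) a: {T1}  orig:{}
  cell(1,1) b: {A,B,T0}  orig:{A,B}
  cell(2,2) b: {A,B,T0}  orig:{A,B}
  cell(3,3) a: {T1}  orig:{}
  cell(0,1) ab: ∅
  cell(1,2) bb: {A,B,S}
  cell(2,3) ba: {A,X3}  orig:{A}
  cell(0,2) abb: ∅
  cell(1,3) bba: {X3}  orig:{}
  cell(0,3) abba: {S}

Original NTs in T[0,3] deriving "abba": ["S"]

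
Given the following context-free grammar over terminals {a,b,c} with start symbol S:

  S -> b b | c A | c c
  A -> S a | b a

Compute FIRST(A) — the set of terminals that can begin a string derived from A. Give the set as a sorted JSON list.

Compute FIRST by fixpoint:
iter 1:
  A via A→b a: +{b}
  S via S→b b: +{b}
  S via S→c A: +{c}
  S: {b,c}  A: {b}
iter 2:
  A via A→S a: +{c}
  S: {b,c}  A: {b,c}
iter 3: — fixpoint
  S: {b,c}  A: {b,c}

FIRST(A) = ["b", "c"]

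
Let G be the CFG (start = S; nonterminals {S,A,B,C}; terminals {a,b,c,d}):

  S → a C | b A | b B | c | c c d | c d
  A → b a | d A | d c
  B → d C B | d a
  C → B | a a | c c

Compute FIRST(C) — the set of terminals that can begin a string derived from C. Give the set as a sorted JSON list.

FIRST sets, iterate to fixpoint:
iter 1:
  A via A→b a: +{b}
  A via A→d A: +{d}
  B via B→d C B: +{d}
  C via C→B: +{d}
  C via C→a a: +{a}
  C via C→c c: +{c}
  S via S→a C: +{a}
  S via S→b A: +{b}
  S via S→c: +{c}
  FIRST[S]={a,b,c}  FIRST[A]={b,d}  FIRST[B]={d}  FIRST[C]={a,c,d}
iter 2: (no change)
  FIRST[S]={a,b,c}  FIRST[A]={b,d}  FIRST[B]={d}  FIRST[C]={a,c,d}

FIRST(C) = ["a", "c", "d"]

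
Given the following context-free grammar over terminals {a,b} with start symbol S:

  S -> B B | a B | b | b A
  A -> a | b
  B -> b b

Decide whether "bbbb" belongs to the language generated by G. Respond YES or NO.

CNF form of G:
  S -> B B | T0 A | T1 B | b
  A -> a | b
  B -> T0 T0
  T0 -> b
  T1 -> a

CYK table (by increasing span):
  T[0,0] 'b' = {A,S,T0}  orig:{A,S}
  T[1,1] 'b' = {A,S,T0}  orig:{A,S}
  T[2,2] 'b' = {A,S,T0}  orig:{A,S}
  T[3,3] 'b' = {A,S,T0}  orig:{A,S}
  T[0,1] 'bb' = {B,S}
  T[1,2] 'bb' = {B,S}
  T[2,3] 'bb' = {B,S}
  T[0,2] 'bbb' = ∅
  T[1,3] 'bbb' = ∅
  T[0,3] 'bbbb' = {S}

S ∈ T[0,3] ⇒ YES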